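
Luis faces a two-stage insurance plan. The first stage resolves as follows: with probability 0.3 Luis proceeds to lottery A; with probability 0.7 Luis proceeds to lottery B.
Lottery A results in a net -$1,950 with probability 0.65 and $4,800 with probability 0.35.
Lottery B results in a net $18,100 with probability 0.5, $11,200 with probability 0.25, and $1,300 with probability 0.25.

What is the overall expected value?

EV(A) = 0.65 × (-1950) + 0.35 × 4800 = -1267.5 + 1680 = 412.5
EV(B) = 0.5 × 18100 + 0.25 × 11200 + 0.25 × 1300 = 9050 + 2800 + 325 = 12175
Overall = 0.3 × 412.5 + 0.7 × 12175 = 123.75 + 8522.5 = 8646.25

$8,646.25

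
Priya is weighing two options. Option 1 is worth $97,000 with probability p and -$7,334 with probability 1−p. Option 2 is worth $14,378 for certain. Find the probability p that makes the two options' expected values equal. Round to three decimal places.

p = 0.208

p·97000 + (1−p)·(-7334) = 14378
104334p − 7334 = 14378
p = (14378 + 7334) / 104334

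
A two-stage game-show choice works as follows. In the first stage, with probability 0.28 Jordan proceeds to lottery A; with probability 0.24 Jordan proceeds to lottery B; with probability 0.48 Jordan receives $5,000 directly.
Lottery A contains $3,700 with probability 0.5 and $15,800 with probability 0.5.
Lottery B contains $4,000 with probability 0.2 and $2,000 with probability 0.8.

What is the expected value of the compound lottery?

$5,706

EV(A) = 0.5 × 3700 + 0.5 × 15800 = 1850 + 7900 = 9750
EV(B) = 0.2 × 4000 + 0.8 × 2000 = 800 + 1600 = 2400
Branch C: 5000 (certain)
Overall = 0.28 × 9750 + 0.24 × 2400 + 0.48 × 5000 = 2730 + 576 + 2400 = 5706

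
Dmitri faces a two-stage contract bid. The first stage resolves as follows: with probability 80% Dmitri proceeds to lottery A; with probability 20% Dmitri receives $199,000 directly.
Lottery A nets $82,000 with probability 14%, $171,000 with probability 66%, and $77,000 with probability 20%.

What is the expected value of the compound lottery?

EV(A) = 0.14 × 82000 + 0.66 × 171000 + 0.2 × 77000 = 11480 + 112860 + 15400 = 139740
Branch B: 199000 (certain)
Overall = 0.8 × 139740 + 0.2 × 199000 = 111792 + 39800 = 151592

$151,592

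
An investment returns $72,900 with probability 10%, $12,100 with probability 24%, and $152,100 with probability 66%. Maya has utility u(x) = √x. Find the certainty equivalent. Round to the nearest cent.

$96,596.64

E[u] = 0.1·√72900 + 0.24·√12100 + 0.66·√152100 = 0.1·270 + 0.24·110 + 0.66·390 = 310.8
CE = (310.8)² = 96596.64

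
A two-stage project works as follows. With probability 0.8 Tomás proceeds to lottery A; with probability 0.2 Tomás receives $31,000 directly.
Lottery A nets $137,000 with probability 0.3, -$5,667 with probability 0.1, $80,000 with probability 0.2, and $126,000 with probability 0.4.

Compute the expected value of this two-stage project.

EV(A) = 0.3 × 137000 + 0.1 × (-5667) + 0.2 × 80000 + 0.4 × 126000 = 41100 − 566.7 + 16000 + 50400 = 106933.3
Branch B: 31000 (certain)
Overall = 0.8 × 106933.3 + 0.2 × 31000 = 85546.64 + 6200 = 91746.64

$91,746.64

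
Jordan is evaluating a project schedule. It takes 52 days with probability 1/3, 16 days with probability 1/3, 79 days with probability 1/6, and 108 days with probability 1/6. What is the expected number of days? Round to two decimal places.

53.83 days

EV = 1/3 × 52 + 1/3 × 16 + 1/6 × 79 + 1/6 × 108 = 17.3333 + 5.3333 + 13.1667 + 18 = 53.8333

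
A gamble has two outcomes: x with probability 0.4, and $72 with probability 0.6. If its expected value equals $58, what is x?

x = $37

0.4·x + 0.6·72 = 58
0.4·x = 58 − 43.2 = 14.8
x = 14.8 / 0.4 = 37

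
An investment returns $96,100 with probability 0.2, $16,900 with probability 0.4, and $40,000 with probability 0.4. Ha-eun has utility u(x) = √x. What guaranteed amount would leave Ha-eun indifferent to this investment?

$37,636

E[u] = 0.2·√96100 + 0.4·√16900 + 0.4·√40000 = 0.2·310 + 0.4·130 + 0.4·200 = 194
CE = (194)² = 37636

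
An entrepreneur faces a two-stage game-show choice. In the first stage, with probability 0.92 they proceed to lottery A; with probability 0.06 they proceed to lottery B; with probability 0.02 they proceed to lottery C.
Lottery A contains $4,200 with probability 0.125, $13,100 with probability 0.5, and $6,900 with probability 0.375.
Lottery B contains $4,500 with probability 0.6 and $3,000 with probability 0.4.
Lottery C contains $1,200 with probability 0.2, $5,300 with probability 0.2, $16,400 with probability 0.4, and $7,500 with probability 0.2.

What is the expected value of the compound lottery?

$9,310.70

EV(A) = 0.125 × 4200 + 0.5 × 13100 + 0.375 × 6900 = 525 + 6550 + 2587.5 = 9662.5
EV(B) = 0.6 × 4500 + 0.4 × 3000 = 2700 + 1200 = 3900
EV(C) = 0.2 × 1200 + 0.2 × 5300 + 0.4 × 16400 + 0.2 × 7500 = 240 + 1060 + 6560 + 1500 = 9360
Overall = 0.92 × 9662.5 + 0.06 × 3900 + 0.02 × 9360 = 8889.5 + 234 + 187.2 = 9310.7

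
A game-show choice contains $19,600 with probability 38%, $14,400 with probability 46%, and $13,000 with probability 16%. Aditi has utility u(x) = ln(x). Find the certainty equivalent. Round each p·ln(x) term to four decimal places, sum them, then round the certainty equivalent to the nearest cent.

E[u] = 0.38·ln(19600) + 0.46·ln(14400) + 0.16·ln(13000) = 3.7556 + 4.4045 + 1.5156 = 9.6757
CE = e^9.6757 ≈ 15925.87

$15,925.87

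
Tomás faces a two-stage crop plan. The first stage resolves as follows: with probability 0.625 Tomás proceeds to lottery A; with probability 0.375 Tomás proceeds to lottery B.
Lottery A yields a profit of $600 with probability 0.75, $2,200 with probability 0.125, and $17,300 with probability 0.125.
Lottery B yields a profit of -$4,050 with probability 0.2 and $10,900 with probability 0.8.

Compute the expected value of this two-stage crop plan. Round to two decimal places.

EV(A) = 0.75 × 600 + 0.125 × 2200 + 0.125 × 17300 = 450 + 275 + 2162.5 = 2887.5
EV(B) = 0.2 × (-4050) + 0.8 × 10900 = -810 + 8720 = 7910
Overall = 0.625 × 2887.5 + 0.375 × 7910 = 1804.6875 + 2966.25 = 4770.9375

$4,770.94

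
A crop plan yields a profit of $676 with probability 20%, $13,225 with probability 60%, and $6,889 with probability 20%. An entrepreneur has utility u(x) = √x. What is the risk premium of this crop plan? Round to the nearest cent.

E[u] = 0.2·√676 + 0.6·√13225 + 0.2·√6889 = 0.2·26 + 0.6·115 + 0.2·83 = 90.8
CE = (90.8)² = 8244.64
Risk premium = EV − CE = 9448 − 8244.64 = 1203.36

$1,203.36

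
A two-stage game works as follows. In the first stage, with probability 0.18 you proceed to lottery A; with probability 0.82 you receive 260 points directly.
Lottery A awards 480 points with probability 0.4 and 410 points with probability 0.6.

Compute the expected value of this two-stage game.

292.04 points

EV(A) = 0.4 × 480 + 0.6 × 410 = 192 + 246 = 438
Branch B: 260 (certain)
Overall = 0.18 × 438 + 0.82 × 260 = 78.84 + 213.2 = 292.04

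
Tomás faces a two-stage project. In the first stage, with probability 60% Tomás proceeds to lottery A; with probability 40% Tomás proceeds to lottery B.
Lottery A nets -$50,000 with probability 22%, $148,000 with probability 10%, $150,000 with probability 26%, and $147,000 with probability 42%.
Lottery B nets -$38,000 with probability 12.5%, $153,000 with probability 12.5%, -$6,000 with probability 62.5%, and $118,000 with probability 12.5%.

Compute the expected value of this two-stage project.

$72,874

EV(A) = 0.22 × (-50000) + 0.1 × 148000 + 0.26 × 150000 + 0.42 × 147000 = -11000 + 14800 + 39000 + 61740 = 104540
EV(B) = 0.125 × (-38000) + 0.125 × 153000 + 0.625 × (-6000) + 0.125 × 118000 = -4750 + 19125 − 3750 + 14750 = 25375
Overall = 0.6 × 104540 + 0.4 × 25375 = 62724 + 10150 = 72874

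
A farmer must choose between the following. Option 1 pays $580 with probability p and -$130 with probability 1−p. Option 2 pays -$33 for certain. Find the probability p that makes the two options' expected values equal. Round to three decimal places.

p·580 + (1−p)·(-130) = -33
710p − 130 = -33
p = (-33 + 130) / 710

p = 0.137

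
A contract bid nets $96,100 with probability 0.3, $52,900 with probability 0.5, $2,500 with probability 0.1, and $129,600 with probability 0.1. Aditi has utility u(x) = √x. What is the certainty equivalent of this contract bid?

$62,001

E[u] = 0.3·√96100 + 0.5·√52900 + 0.1·√2500 + 0.1·√129600 = 0.3·310 + 0.5·230 + 0.1·50 + 0.1·360 = 249
CE = (249)² = 62001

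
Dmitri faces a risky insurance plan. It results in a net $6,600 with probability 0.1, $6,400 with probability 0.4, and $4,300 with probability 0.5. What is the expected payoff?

EV = 0.1 × 6600 + 0.4 × 6400 + 0.5 × 4300 = 660 + 2560 + 2150 = 5370

$5,370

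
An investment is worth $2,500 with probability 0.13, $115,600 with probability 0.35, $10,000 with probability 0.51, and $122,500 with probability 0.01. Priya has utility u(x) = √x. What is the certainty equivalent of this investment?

$32,400

E[u] = 0.13·√2500 + 0.35·√115600 + 0.51·√10000 + 0.01·√122500 = 0.13·50 + 0.35·340 + 0.51·100 + 0.01·350 = 180
CE = (180)² = 32400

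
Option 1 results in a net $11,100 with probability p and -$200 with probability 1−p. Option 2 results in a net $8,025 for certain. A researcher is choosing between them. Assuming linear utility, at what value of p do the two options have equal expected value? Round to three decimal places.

p·11100 + (1−p)·(-200) = 8025
11300p − 200 = 8025
p = (8025 + 200) / 11300

p = 0.728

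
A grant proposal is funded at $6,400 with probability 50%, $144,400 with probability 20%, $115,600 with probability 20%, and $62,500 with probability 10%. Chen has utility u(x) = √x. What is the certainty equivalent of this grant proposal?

E[u] = 0.5·√6400 + 0.2·√144400 + 0.2·√115600 + 0.1·√62500 = 0.5·80 + 0.2·380 + 0.2·340 + 0.1·250 = 209
CE = (209)² = 43681

$43,681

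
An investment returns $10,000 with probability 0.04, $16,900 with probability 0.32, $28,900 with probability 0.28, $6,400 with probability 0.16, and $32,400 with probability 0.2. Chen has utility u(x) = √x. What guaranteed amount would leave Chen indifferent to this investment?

E[u] = 0.04·√10000 + 0.32·√16900 + 0.28·√28900 + 0.16·√6400 + 0.2·√32400 = 0.04·100 + 0.32·130 + 0.28·170 + 0.16·80 + 0.2·180 = 142
CE = (142)² = 20164

$20,164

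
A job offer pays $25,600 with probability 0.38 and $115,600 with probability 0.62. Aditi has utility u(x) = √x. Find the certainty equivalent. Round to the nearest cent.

$73,766.56

E[u] = 0.38·√25600 + 0.62·√115600 = 0.38·160 + 0.62·340 = 271.6
CE = (271.6)² = 73766.56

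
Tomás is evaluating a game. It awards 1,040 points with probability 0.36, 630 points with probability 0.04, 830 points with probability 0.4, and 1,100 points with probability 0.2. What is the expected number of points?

951.6 points

EV = 0.36 × 1040 + 0.04 × 630 + 0.4 × 830 + 0.2 × 1100 = 374.4 + 25.2 + 332 + 220 = 951.6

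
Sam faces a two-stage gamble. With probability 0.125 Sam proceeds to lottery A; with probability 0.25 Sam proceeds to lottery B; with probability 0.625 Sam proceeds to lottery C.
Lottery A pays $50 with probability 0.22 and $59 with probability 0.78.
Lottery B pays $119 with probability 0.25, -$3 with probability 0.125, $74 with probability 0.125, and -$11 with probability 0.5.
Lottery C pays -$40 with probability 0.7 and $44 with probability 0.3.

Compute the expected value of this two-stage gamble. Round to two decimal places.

EV(A) = 0.22 × 50 + 0.78 × 59 = 11 + 46.02 = 57.02
EV(B) = 0.25 × 119 + 0.125 × (-3) + 0.125 × 74 + 0.5 × (-11) = 29.75 − 0.375 + 9.25 − 5.5 = 33.125
EV(C) = 0.7 × (-40) + 0.3 × 44 = -28 + 13.2 = -14.8
Overall = 0.125 × 57.02 + 0.25 × 33.125 + 0.625 × (-14.8) = 7.1275 + 8.28125 − 9.25 = 6.15875

$6.16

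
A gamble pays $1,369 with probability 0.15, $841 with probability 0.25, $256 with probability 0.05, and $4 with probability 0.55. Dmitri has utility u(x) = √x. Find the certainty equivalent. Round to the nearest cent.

E[u] = 0.15·√1369 + 0.25·√841 + 0.05·√256 + 0.55·√4 = 0.15·37 + 0.25·29 + 0.05·16 + 0.55·2 = 14.7
CE = (14.7)² = 216.09

$216.09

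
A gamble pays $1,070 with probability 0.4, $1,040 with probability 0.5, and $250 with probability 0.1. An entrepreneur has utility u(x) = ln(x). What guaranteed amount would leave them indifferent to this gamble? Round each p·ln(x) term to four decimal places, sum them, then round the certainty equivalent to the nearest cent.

E[u] = 0.4·ln(1070) + 0.5·ln(1040) + 0.1·ln(250) = 2.7902 + 3.4735 + 0.5521 = 6.8158
CE = e^6.8158 ≈ 912.15

$912.15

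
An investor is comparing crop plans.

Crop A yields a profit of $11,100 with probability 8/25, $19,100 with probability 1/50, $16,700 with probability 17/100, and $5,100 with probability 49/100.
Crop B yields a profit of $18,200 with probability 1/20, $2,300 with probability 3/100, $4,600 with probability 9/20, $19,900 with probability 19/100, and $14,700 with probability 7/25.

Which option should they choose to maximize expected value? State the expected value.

Crop A = 8/25 × 11100 + 1/50 × 19100 + 17/100 × 16700 + 49/100 × 5100 = 3552 + 382 + 2839 + 2499 = 9272
Crop B = 1/20 × 18200 + 3/100 × 2300 + 9/20 × 4600 + 19/100 × 19900 + 7/25 × 14700 = 910 + 69 + 2070 + 3781 + 4116 = 10946

Crop B ($10,946)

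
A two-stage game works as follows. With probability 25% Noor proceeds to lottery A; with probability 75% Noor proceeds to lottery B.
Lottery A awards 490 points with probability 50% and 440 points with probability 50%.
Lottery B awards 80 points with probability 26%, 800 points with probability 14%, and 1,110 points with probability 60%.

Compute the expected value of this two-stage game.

715.35 points

EV(A) = 0.5 × 490 + 0.5 × 440 = 245 + 220 = 465
EV(B) = 0.26 × 80 + 0.14 × 800 + 0.6 × 1110 = 20.8 + 112 + 666 = 798.8
Overall = 0.25 × 465 + 0.75 × 798.8 = 116.25 + 599.1 = 715.35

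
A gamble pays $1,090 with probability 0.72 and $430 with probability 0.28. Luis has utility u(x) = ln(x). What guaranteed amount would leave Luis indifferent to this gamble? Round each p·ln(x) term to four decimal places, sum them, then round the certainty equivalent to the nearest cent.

$840.08

E[u] = 0.72·ln(1090) + 0.28·ln(430) = 5.0356 + 1.6979 = 6.7335
CE = e^6.7335 ≈ 840.08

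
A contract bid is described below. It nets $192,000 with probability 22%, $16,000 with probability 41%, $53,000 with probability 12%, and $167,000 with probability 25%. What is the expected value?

$96,910

EV = 0.22 × 192000 + 0.41 × 16000 + 0.12 × 53000 + 0.25 × 167000 = 42240 + 6560 + 6360 + 41750 = 96910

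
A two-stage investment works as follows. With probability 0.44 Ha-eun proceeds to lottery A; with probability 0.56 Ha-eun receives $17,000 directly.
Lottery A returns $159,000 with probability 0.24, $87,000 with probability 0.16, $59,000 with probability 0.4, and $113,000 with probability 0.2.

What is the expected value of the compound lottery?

$52,763.20

EV(A) = 0.24 × 159000 + 0.16 × 87000 + 0.4 × 59000 + 0.2 × 113000 = 38160 + 13920 + 23600 + 22600 = 98280
Branch B: 17000 (certain)
Overall = 0.44 × 98280 + 0.56 × 17000 = 43243.2 + 9520 = 52763.2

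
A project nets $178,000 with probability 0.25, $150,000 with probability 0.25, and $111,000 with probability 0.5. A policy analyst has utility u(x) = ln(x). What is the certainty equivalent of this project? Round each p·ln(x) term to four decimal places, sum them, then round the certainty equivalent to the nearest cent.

E[u] = 0.25·ln(178000) + 0.25·ln(150000) + 0.5·ln(111000) = 3.0224 + 2.9796 + 5.8086 = 11.8106
CE = e^11.8106 ≈ 134672.34

$134,672.34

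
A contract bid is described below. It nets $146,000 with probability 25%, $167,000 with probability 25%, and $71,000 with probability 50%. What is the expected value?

EV = 0.25 × 146000 + 0.25 × 167000 + 0.5 × 71000 = 36500 + 41750 + 35500 = 113750

$113,750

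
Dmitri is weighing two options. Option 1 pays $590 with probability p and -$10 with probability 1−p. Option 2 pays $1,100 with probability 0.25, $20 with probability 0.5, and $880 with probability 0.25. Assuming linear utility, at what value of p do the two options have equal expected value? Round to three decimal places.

EV(Option 2) = 0.25 × 1100 + 0.5 × 20 + 0.25 × 880 = 275 + 10 + 220 = 505
p·590 + (1−p)·(-10) = 505
600p − 10 = 505
p = (505 + 10) / 600

p = 0.858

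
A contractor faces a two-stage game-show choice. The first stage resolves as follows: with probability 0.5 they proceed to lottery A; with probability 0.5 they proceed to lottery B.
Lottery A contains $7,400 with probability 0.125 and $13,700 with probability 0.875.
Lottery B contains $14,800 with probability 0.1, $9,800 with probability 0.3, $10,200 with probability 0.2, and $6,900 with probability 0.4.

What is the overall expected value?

$11,066.25

EV(A) = 0.125 × 7400 + 0.875 × 13700 = 925 + 11987.5 = 12912.5
EV(B) = 0.1 × 14800 + 0.3 × 9800 + 0.2 × 10200 + 0.4 × 6900 = 1480 + 2940 + 2040 + 2760 = 9220
Overall = 0.5 × 12912.5 + 0.5 × 9220 = 6456.25 + 4610 = 11066.25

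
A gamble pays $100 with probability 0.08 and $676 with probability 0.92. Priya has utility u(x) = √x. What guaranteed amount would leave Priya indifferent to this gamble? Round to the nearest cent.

E[u] = 0.08·√100 + 0.92·√676 = 0.08·10 + 0.92·26 = 24.72
CE = (24.72)² = 611.0784

$611.08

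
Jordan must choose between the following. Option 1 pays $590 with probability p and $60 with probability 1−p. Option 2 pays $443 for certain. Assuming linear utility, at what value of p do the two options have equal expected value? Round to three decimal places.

p·590 + (1−p)·60 = 443
530p + 60 = 443
p = (443 − 60) / 530

p = 0.723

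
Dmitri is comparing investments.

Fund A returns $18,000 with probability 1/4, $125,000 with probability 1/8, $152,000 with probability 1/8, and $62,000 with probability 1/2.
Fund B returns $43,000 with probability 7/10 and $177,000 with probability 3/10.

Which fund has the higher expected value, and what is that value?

Fund A = 1/4 × 18000 + 1/8 × 125000 + 1/8 × 152000 + 1/2 × 62000 = 4500 + 15625 + 19000 + 31000 = 70125
Fund B = 7/10 × 43000 + 3/10 × 177000 = 30100 + 53100 = 83200

Fund B ($83,200)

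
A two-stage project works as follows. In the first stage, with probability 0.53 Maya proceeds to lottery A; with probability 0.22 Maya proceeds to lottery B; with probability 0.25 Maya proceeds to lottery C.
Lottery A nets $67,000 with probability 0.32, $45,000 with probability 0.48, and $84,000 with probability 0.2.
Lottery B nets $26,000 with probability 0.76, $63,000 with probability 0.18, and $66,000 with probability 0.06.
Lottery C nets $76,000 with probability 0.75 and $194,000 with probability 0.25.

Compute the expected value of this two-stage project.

$65,803.40

EV(A) = 0.32 × 67000 + 0.48 × 45000 + 0.2 × 84000 = 21440 + 21600 + 16800 = 59840
EV(B) = 0.76 × 26000 + 0.18 × 63000 + 0.06 × 66000 = 19760 + 11340 + 3960 = 35060
EV(C) = 0.75 × 76000 + 0.25 × 194000 = 57000 + 48500 = 105500
Overall = 0.53 × 59840 + 0.22 × 35060 + 0.25 × 105500 = 31715.2 + 7713.2 + 26375 = 65803.4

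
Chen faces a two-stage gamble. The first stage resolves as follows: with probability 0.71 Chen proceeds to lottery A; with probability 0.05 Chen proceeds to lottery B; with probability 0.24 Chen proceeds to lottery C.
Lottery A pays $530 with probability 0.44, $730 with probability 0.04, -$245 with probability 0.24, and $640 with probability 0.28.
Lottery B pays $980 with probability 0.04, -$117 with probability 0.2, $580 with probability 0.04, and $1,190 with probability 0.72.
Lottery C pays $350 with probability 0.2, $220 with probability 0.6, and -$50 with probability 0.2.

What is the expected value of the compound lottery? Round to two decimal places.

$362.66

EV(A) = 0.44 × 530 + 0.04 × 730 + 0.24 × (-245) + 0.28 × 640 = 233.2 + 29.2 − 58.8 + 179.2 = 382.8
EV(B) = 0.04 × 980 + 0.2 × (-117) + 0.04 × 580 + 0.72 × 1190 = 39.2 − 23.4 + 23.2 + 856.8 = 895.8
EV(C) = 0.2 × 350 + 0.6 × 220 + 0.2 × (-50) = 70 + 132 − 10 = 192
Overall = 0.71 × 382.8 + 0.05 × 895.8 + 0.24 × 192 = 271.788 + 44.79 + 46.08 = 362.658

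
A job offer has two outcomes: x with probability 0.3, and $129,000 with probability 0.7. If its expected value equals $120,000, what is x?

x = $99,000

0.3·x + 0.7·129000 = 120000
0.3·x = 120000 − 90300 = 29700
x = 29700 / 0.3 = 99000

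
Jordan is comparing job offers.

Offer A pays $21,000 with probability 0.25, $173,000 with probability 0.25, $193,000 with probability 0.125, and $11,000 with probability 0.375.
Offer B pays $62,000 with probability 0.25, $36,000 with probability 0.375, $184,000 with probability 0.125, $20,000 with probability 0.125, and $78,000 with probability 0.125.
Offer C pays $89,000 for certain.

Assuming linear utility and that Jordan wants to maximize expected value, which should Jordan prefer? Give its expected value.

Offer A = 0.25 × 21000 + 0.25 × 173000 + 0.125 × 193000 + 0.375 × 11000 = 5250 + 43250 + 24125 + 4125 = 76750
Offer B = 0.25 × 62000 + 0.375 × 36000 + 0.125 × 184000 + 0.125 × 20000 + 0.125 × 78000 = 15500 + 13500 + 23000 + 2500 + 9750 = 64250
Offer C: 89000 (certain)

Offer C ($89,000)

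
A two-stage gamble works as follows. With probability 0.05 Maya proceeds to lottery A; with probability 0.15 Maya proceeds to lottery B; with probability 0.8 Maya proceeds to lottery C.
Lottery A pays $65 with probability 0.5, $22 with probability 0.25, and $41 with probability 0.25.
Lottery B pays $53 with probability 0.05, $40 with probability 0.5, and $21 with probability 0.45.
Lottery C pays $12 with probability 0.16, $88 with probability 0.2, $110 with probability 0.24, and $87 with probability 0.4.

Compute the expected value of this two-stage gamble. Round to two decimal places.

EV(A) = 0.5 × 65 + 0.25 × 22 + 0.25 × 41 = 32.5 + 5.5 + 10.25 = 48.25
EV(B) = 0.05 × 53 + 0.5 × 40 + 0.45 × 21 = 2.65 + 20 + 9.45 = 32.1
EV(C) = 0.16 × 12 + 0.2 × 88 + 0.24 × 110 + 0.4 × 87 = 1.92 + 17.6 + 26.4 + 34.8 = 80.72
Overall = 0.05 × 48.25 + 0.15 × 32.1 + 0.8 × 80.72 = 2.4125 + 4.815 + 64.576 = 71.8035

$71.80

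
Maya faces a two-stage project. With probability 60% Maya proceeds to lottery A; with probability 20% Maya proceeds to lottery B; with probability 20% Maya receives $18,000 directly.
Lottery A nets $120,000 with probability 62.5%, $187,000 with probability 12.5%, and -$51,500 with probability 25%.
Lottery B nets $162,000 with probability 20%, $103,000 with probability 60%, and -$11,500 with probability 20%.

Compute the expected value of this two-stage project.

$73,280

EV(A) = 0.625 × 120000 + 0.125 × 187000 + 0.25 × (-51500) = 75000 + 23375 − 12875 = 85500
EV(B) = 0.2 × 162000 + 0.6 × 103000 + 0.2 × (-11500) = 32400 + 61800 − 2300 = 91900
Branch C: 18000 (certain)
Overall = 0.6 × 85500 + 0.2 × 91900 + 0.2 × 18000 = 51300 + 18380 + 3600 = 73280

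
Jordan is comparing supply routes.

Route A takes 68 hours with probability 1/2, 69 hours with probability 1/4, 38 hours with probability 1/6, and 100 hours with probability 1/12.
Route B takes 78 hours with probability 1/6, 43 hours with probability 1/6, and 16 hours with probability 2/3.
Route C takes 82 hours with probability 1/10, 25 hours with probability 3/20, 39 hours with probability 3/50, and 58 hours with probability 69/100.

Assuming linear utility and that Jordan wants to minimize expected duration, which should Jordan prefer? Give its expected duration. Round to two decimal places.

Route A = 1/2 × 68 + 1/4 × 69 + 1/6 × 38 + 1/12 × 100 = 34 + 17.25 + 6.3333 + 8.3333 = 65.9167
Route B = 1/6 × 78 + 1/6 × 43 + 2/3 × 16 = 13 + 7.1667 + 10.6667 = 30.8333
Route C = 1/10 × 82 + 3/20 × 25 + 3/50 × 39 + 69/100 × 58 = 8.2 + 3.75 + 2.34 + 40.02 = 54.31

Route B (30.83 hours)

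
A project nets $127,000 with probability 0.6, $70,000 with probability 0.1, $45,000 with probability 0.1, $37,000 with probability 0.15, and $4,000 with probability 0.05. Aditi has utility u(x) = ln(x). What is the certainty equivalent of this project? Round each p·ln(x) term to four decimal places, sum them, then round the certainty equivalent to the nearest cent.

E[u] = 0.6·ln(127000) + 0.1·ln(70000) + 0.1·ln(45000) + 0.15·ln(37000) + 0.05·ln(4000) = 7.0512 + 1.1156 + 1.0714 + 1.5778 + 0.4147 = 11.2307
CE = e^11.2307 ≈ 75410.36

$75,410.36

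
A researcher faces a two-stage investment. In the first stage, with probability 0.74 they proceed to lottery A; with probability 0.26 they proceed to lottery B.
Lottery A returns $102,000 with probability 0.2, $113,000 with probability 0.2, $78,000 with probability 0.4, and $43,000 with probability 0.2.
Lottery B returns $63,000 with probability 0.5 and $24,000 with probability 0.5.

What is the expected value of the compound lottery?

EV(A) = 0.2 × 102000 + 0.2 × 113000 + 0.4 × 78000 + 0.2 × 43000 = 20400 + 22600 + 31200 + 8600 = 82800
EV(B) = 0.5 × 63000 + 0.5 × 24000 = 31500 + 12000 = 43500
Overall = 0.74 × 82800 + 0.26 × 43500 = 61272 + 11310 = 72582

$72,582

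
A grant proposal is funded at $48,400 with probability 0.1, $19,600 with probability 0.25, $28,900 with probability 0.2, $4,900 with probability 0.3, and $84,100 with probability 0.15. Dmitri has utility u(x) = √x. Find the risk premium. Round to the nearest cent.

E[u] = 0.1·√48400 + 0.25·√19600 + 0.2·√28900 + 0.3·√4900 + 0.15·√84100 = 0.1·220 + 0.25·140 + 0.2·170 + 0.3·70 + 0.15·290 = 155.5
CE = (155.5)² = 24180.25
Risk premium = EV − CE = 29605 − 24180.25 = 5424.75

$5,424.75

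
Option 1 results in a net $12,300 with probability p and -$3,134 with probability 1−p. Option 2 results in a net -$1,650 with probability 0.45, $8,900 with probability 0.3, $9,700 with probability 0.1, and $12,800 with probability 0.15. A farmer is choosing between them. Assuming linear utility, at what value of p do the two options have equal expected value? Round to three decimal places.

EV(Option 2) = 0.45 × (-1650) + 0.3 × 8900 + 0.1 × 9700 + 0.15 × 12800 = -742.5 + 2670 + 970 + 1920 = 4817.5
p·12300 + (1−p)·(-3134) = 4817.5
15434p − 3134 = 4817.5
p = (4817.5 + 3134) / 15434

p = 0.515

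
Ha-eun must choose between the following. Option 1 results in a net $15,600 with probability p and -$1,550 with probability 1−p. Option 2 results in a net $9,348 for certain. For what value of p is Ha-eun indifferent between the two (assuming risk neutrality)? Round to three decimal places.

p = 0.635

p·15600 + (1−p)·(-1550) = 9348
17150p − 1550 = 9348
p = (9348 + 1550) / 17150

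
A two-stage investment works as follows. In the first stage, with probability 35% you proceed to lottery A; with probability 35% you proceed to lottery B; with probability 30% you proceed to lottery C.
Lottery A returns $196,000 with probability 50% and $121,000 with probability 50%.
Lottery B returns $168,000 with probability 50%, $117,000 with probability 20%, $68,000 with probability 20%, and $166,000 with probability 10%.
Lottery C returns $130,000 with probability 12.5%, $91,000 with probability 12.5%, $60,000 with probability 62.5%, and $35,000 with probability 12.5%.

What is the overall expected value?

EV(A) = 0.5 × 196000 + 0.5 × 121000 = 98000 + 60500 = 158500
EV(B) = 0.5 × 168000 + 0.2 × 117000 + 0.2 × 68000 + 0.1 × 166000 = 84000 + 23400 + 13600 + 16600 = 137600
EV(C) = 0.125 × 130000 + 0.125 × 91000 + 0.625 × 60000 + 0.125 × 35000 = 16250 + 11375 + 37500 + 4375 = 69500
Overall = 0.35 × 158500 + 0.35 × 137600 + 0.3 × 69500 = 55475 + 48160 + 20850 = 124485

$124,485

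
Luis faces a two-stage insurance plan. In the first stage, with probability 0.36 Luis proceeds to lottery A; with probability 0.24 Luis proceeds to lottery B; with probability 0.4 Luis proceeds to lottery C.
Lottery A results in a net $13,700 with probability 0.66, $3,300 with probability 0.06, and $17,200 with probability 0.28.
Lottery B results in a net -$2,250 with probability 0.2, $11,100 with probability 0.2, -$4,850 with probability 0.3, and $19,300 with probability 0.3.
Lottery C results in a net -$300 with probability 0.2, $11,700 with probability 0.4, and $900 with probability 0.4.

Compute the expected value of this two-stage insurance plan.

EV(A) = 0.66 × 13700 + 0.06 × 3300 + 0.28 × 17200 = 9042 + 198 + 4816 = 14056
EV(B) = 0.2 × (-2250) + 0.2 × 11100 + 0.3 × (-4850) + 0.3 × 19300 = -450 + 2220 − 1455 + 5790 = 6105
EV(C) = 0.2 × (-300) + 0.4 × 11700 + 0.4 × 900 = -60 + 4680 + 360 = 4980
Overall = 0.36 × 14056 + 0.24 × 6105 + 0.4 × 4980 = 5060.16 + 1465.2 + 1992 = 8517.36

$8,517.36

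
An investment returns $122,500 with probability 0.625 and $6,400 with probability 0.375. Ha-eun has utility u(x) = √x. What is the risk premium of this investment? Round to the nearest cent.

E[u] = 0.625·√122500 + 0.375·√6400 = 0.625·350 + 0.375·80 = 248.75
CE = (248.75)² = 61876.5625
Risk premium = EV − CE = 78962.5 − 61876.5625 = 17085.9375

$17,085.94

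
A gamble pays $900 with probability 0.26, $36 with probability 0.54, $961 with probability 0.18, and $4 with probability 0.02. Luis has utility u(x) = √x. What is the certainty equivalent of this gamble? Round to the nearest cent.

$277.56

E[u] = 0.26·√900 + 0.54·√36 + 0.18·√961 + 0.02·√4 = 0.26·30 + 0.54·6 + 0.18·31 + 0.02·2 = 16.66
CE = (16.66)² = 277.5556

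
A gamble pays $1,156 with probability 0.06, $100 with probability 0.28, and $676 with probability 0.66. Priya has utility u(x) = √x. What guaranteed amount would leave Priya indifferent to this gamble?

$484

E[u] = 0.06·√1156 + 0.28·√100 + 0.66·√676 = 0.06·34 + 0.28·10 + 0.66·26 = 22
CE = (22)² = 484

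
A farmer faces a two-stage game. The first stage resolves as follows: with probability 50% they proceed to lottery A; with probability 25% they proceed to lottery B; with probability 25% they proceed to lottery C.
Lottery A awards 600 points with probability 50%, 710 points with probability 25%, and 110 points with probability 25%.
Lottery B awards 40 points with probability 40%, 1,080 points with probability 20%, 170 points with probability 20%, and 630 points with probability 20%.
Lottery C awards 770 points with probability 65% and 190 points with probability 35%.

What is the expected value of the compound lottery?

EV(A) = 0.5 × 600 + 0.25 × 710 + 0.25 × 110 = 300 + 177.5 + 27.5 = 505
EV(B) = 0.4 × 40 + 0.2 × 1080 + 0.2 × 170 + 0.2 × 630 = 16 + 216 + 34 + 126 = 392
EV(C) = 0.65 × 770 + 0.35 × 190 = 500.5 + 66.5 = 567
Overall = 0.5 × 505 + 0.25 × 392 + 0.25 × 567 = 252.5 + 98 + 141.75 = 492.25

492.25 points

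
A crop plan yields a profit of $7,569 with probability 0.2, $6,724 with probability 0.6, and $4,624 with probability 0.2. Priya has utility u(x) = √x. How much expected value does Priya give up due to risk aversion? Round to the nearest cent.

$40.96

E[u] = 0.2·√7569 + 0.6·√6724 + 0.2·√4624 = 0.2·87 + 0.6·82 + 0.2·68 = 80.2
CE = (80.2)² = 6432.04
Risk premium = EV − CE = 6473 − 6432.04 = 40.96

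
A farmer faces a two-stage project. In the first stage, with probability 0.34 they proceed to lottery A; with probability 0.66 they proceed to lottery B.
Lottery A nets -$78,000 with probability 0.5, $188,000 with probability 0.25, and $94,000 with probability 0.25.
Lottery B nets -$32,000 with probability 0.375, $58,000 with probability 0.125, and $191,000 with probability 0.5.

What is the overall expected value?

$70,605

EV(A) = 0.5 × (-78000) + 0.25 × 188000 + 0.25 × 94000 = -39000 + 47000 + 23500 = 31500
EV(B) = 0.375 × (-32000) + 0.125 × 58000 + 0.5 × 191000 = -12000 + 7250 + 95500 = 90750
Overall = 0.34 × 31500 + 0.66 × 90750 = 10710 + 59895 = 70605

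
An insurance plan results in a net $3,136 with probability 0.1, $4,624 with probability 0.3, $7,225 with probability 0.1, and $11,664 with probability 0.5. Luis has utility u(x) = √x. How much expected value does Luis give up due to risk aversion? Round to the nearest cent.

E[u] = 0.1·√3136 + 0.3·√4624 + 0.1·√7225 + 0.5·√11664 = 0.1·56 + 0.3·68 + 0.1·85 + 0.5·108 = 88.5
CE = (88.5)² = 7832.25
Risk premium = EV − CE = 8255.3 − 7832.25 = 423.05

$423.05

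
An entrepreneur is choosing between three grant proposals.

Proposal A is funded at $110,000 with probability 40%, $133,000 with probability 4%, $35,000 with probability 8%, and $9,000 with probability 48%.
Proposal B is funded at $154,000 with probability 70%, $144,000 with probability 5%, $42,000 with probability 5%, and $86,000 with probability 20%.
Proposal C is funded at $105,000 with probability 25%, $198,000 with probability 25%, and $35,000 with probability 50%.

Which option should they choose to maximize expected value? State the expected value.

Proposal B ($134,300)

Proposal A = 0.4 × 110000 + 0.04 × 133000 + 0.08 × 35000 + 0.48 × 9000 = 44000 + 5320 + 2800 + 4320 = 56440
Proposal B = 0.7 × 154000 + 0.05 × 144000 + 0.05 × 42000 + 0.2 × 86000 = 107800 + 7200 + 2100 + 17200 = 134300
Proposal C = 0.25 × 105000 + 0.25 × 198000 + 0.5 × 35000 = 26250 + 49500 + 17500 = 93250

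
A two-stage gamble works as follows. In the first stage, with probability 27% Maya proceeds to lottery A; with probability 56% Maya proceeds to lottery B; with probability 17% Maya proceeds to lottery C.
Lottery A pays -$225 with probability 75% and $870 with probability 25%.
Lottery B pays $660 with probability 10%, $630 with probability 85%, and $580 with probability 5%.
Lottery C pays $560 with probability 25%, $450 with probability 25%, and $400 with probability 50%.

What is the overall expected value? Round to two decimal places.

EV(A) = 0.75 × (-225) + 0.25 × 870 = -168.75 + 217.5 = 48.75
EV(B) = 0.1 × 660 + 0.85 × 630 + 0.05 × 580 = 66 + 535.5 + 29 = 630.5
EV(C) = 0.25 × 560 + 0.25 × 450 + 0.5 × 400 = 140 + 112.5 + 200 = 452.5
Overall = 0.27 × 48.75 + 0.56 × 630.5 + 0.17 × 452.5 = 13.1625 + 353.08 + 76.925 = 443.1675

$443.17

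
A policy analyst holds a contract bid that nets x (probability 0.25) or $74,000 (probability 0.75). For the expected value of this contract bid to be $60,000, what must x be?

x = $18,000

0.25·x + 0.75·74000 = 60000
0.25·x = 60000 − 55500 = 4500
x = 4500 / 0.25 = 18000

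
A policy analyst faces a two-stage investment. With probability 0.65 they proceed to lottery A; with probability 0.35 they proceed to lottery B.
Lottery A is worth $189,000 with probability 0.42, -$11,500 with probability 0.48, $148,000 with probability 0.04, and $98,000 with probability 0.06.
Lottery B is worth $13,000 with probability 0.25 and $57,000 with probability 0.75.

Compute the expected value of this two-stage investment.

$71,779

EV(A) = 0.42 × 189000 + 0.48 × (-11500) + 0.04 × 148000 + 0.06 × 98000 = 79380 − 5520 + 5920 + 5880 = 85660
EV(B) = 0.25 × 13000 + 0.75 × 57000 = 3250 + 42750 = 46000
Overall = 0.65 × 85660 + 0.35 × 46000 = 55679 + 16100 = 71779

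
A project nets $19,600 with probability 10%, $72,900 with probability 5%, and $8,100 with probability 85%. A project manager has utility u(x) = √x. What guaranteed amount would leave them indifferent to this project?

E[u] = 0.1·√19600 + 0.05·√72900 + 0.85·√8100 = 0.1·140 + 0.05·270 + 0.85·90 = 104
CE = (104)² = 10816

$10,816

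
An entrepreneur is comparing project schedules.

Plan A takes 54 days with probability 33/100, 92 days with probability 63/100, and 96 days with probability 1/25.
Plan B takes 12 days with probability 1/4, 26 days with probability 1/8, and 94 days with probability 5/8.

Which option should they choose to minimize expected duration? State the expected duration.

Plan A = 33/100 × 54 + 63/100 × 92 + 1/25 × 96 = 17.82 + 57.96 + 3.84 = 79.62
Plan B = 1/4 × 12 + 1/8 × 26 + 5/8 × 94 = 3 + 3.25 + 58.75 = 65

Plan B (65 days)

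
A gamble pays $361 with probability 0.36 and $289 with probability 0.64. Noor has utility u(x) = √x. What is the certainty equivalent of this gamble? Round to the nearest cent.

$314.00

E[u] = 0.36·√361 + 0.64·√289 = 0.36·19 + 0.64·17 = 17.72
CE = (17.72)² = 313.9984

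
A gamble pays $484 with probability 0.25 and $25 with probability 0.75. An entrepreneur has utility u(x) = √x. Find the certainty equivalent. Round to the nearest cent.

$85.56

E[u] = 0.25·√484 + 0.75·√25 = 0.25·22 + 0.75·5 = 9.25
CE = (9.25)² = 85.5625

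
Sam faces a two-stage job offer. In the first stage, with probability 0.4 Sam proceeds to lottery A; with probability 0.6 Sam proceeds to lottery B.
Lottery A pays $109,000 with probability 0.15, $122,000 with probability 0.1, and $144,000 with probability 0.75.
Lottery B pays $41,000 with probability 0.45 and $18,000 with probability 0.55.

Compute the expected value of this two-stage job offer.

EV(A) = 0.15 × 109000 + 0.1 × 122000 + 0.75 × 144000 = 16350 + 12200 + 108000 = 136550
EV(B) = 0.45 × 41000 + 0.55 × 18000 = 18450 + 9900 = 28350
Overall = 0.4 × 136550 + 0.6 × 28350 = 54620 + 17010 = 71630

$71,630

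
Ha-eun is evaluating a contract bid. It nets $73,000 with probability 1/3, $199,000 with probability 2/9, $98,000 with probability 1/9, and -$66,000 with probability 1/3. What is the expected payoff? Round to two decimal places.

EV = 1/3 × 73000 + 2/9 × 199000 + 1/9 × 98000 + 1/3 × (-66000) = 24333.3333 + 44222.2222 + 10888.8889 − 22000 = 57444.4444

$57,444.44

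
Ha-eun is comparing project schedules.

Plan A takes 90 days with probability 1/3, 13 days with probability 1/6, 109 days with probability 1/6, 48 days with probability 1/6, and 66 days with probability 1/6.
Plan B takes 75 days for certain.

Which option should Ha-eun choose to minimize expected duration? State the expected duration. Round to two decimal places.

Plan A (69.33 days)

Plan A = 1/3 × 90 + 1/6 × 13 + 1/6 × 109 + 1/6 × 48 + 1/6 × 66 = 30 + 2.1667 + 18.1667 + 8 + 11 = 69.3333
Plan B: 75 (certain)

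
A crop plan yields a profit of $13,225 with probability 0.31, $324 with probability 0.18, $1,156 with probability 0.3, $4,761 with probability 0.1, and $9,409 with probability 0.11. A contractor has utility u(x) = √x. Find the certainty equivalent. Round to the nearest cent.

E[u] = 0.31·√13225 + 0.18·√324 + 0.3·√1156 + 0.1·√4761 + 0.11·√9409 = 0.31·115 + 0.18·18 + 0.3·34 + 0.1·69 + 0.11·97 = 66.66
CE = (66.66)² = 4443.5556

$4,443.56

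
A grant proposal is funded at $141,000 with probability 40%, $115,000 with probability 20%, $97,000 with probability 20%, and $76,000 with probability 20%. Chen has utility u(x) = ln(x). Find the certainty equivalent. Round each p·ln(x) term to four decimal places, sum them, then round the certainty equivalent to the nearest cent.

$111,001.61

E[u] = 0.4·ln(141000) + 0.2·ln(115000) + 0.2·ln(97000) + 0.2·ln(76000) = 4.7426 + 2.3305 + 2.2965 + 2.2477 = 11.6173
CE = e^11.6173 ≈ 111001.61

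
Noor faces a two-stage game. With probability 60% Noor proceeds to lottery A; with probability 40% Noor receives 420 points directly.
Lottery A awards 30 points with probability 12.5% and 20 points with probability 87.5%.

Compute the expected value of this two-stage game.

EV(A) = 0.125 × 30 + 0.875 × 20 = 3.75 + 17.5 = 21.25
Branch B: 420 (certain)
Overall = 0.6 × 21.25 + 0.4 × 420 = 12.75 + 168 = 180.75

180.75 points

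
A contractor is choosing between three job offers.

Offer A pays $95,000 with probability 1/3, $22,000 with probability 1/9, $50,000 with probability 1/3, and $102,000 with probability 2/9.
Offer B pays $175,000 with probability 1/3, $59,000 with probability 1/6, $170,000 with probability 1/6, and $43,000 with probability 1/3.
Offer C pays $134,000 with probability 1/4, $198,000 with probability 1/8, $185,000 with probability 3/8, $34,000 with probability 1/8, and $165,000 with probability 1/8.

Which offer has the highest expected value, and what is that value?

Offer A = 1/3 × 95000 + 1/9 × 22000 + 1/3 × 50000 + 2/9 × 102000 = 31666.6667 + 2444.4444 + 16666.6667 + 22666.6667 = 73444.4444
Offer B = 1/3 × 175000 + 1/6 × 59000 + 1/6 × 170000 + 1/3 × 43000 = 58333.3333 + 9833.3333 + 28333.3333 + 14333.3333 = 110833.3333
Offer C = 1/4 × 134000 + 1/8 × 198000 + 3/8 × 185000 + 1/8 × 34000 + 1/8 × 165000 = 33500 + 24750 + 69375 + 4250 + 20625 = 152500

Offer C ($152,500)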